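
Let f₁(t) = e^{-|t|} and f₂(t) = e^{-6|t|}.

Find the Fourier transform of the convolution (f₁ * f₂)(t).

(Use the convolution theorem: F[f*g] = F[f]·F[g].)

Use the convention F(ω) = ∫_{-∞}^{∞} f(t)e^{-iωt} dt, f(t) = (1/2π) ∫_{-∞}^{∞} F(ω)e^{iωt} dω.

F[f₁*f₂](ω) = \frac{24}{\left(\omega^{2} + 1\right) \left(\omega^{2} + 36\right)}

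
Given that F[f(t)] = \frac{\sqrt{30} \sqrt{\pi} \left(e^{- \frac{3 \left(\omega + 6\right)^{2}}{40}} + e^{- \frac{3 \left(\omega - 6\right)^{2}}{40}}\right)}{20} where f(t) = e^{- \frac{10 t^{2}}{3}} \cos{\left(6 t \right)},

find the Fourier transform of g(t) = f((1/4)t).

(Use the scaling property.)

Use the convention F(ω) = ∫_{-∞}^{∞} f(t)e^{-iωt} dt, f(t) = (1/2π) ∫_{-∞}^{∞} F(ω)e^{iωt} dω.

F[g](ω) = \frac{\sqrt{30} \sqrt{\pi} \left(e^{\frac{36 \omega}{5}} + 1\right) e^{- \frac{6 \omega^{2}}{5} - \frac{18 \omega}{5} - \frac{27}{10}}}{5}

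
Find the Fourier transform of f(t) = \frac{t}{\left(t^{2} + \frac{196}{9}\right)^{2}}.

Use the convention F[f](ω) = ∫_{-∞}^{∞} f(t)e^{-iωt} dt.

F(ω) = - \frac{3 i \pi \omega e^{- \frac{14 \left|{\omega}\right|}{3}}}{28}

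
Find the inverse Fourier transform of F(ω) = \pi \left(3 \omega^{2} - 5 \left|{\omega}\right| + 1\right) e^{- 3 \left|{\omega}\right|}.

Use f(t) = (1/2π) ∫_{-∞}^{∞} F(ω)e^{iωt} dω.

f(t) = \frac{8 t^{4}}{\left(t^{2} + 9\right)^{3}}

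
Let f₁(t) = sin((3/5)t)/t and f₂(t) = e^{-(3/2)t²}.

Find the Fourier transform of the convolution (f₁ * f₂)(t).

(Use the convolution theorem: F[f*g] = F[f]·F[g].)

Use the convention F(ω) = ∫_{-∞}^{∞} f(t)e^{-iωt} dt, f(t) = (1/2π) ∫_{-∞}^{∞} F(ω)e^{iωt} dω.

F[f₁*f₂](ω) = \begin{cases} \frac{\sqrt{6} \pi^{\frac{3}{2}} e^{- \frac{\omega^{2}}{6}}}{3} & \text{for}\: \omega > - \frac{3}{5} \wedge \omega < \frac{3}{5} \\0 & \text{otherwise} \end{cases}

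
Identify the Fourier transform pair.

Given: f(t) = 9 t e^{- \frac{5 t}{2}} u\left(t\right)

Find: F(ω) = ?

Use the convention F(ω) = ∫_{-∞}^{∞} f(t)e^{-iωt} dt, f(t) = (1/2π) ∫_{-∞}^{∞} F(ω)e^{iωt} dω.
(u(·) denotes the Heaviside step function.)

F(ω) = \frac{36}{\left(2 i \omega + 5\right)^{2}}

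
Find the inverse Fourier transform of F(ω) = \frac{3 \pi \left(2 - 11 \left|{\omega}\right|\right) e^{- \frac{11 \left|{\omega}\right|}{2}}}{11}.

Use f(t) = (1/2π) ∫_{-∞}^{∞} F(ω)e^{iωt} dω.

f(t) = \frac{6 t^{2}}{\left(t^{2} + \frac{121}{4}\right)^{2}}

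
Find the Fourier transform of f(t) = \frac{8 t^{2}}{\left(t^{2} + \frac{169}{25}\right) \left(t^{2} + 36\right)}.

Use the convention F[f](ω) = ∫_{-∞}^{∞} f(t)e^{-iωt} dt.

F(ω) = \frac{1200 \pi e^{- 6 \left|{\omega}\right|}}{731} - \frac{520 \pi e^{- \frac{13 \left|{\omega}\right|}{5}}}{731}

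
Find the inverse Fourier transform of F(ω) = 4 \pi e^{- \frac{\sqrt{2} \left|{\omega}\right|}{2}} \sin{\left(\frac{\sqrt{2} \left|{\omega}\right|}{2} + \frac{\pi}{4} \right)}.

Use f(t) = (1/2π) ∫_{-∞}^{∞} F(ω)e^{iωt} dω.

f(t) = \frac{4}{t^{4} + 1}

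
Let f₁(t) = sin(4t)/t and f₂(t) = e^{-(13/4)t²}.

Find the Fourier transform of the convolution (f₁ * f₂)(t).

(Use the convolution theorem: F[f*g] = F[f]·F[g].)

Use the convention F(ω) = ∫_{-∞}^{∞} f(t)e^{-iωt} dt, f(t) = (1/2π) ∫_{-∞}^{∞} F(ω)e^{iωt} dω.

F[f₁*f₂](ω) = \begin{cases} \frac{2 \sqrt{13} \pi^{\frac{3}{2}} e^{- \frac{\omega^{2}}{13}}}{13} & \text{for}\: \omega > -4 \wedge \omega < 4 \\0 & \text{otherwise} \end{cases}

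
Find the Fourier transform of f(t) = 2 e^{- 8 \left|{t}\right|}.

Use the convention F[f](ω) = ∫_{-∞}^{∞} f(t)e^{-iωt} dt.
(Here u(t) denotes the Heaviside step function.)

F(ω) = \frac{32}{\omega^{2} + 64}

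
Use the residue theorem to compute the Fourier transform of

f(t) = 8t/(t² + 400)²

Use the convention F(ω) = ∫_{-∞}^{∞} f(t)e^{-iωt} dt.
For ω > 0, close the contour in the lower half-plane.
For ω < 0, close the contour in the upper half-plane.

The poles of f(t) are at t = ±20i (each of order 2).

Let g(z) = f(z)e^{-iωz}; for large |z| the factor e^{-iωz} decays in the lower half-plane when ω > 0 and in the upper half-plane when ω < 0.

Case ω > 0 (lower half-plane, clockwise contour ⇒ F(ω) = -2πi·ΣRes):
  Res_{z = - 20 i} g(z) = \frac{\omega e^{- 20 \omega}}{10} (pole of order 2)
  F(ω) = -2πi·ΣRes = - \frac{i \pi \omega e^{- 20 \omega}}{5}

Case ω < 0 (upper half-plane, counterclockwise contour ⇒ F(ω) = +2πi·ΣRes):
  Res_{z = 20 i} g(z) = - \frac{\omega e^{20 \omega}}{10} (pole of order 2)
  F(ω) = 2πi·ΣRes = - \frac{i \pi \omega e^{20 \omega}}{5}

Both cases combine into a single formula in |ω|:

F(ω) = - \frac{i \pi \omega e^{- 20 \left|{\omega}\right|}}{5}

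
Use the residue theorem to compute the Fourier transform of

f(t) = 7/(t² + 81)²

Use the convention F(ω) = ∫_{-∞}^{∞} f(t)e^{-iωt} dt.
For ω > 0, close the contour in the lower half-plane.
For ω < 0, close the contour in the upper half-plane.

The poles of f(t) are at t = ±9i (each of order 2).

Let g(z) = f(z)e^{-iωz}; for large |z| the factor e^{-iωz} decays in the lower half-plane when ω > 0 and in the upper half-plane when ω < 0.

Case ω > 0 (lower half-plane, clockwise contour ⇒ F(ω) = -2πi·ΣRes):
  Res_{z = - 9 i} g(z) = \frac{7 i \left(9 \omega + 1\right) e^{- 9 \omega}}{2916} (pole of order 2)
  F(ω) = -2πi·ΣRes = \frac{7 \pi \left(9 \omega + 1\right) e^{- 9 \omega}}{1458}

Case ω < 0 (upper half-plane, counterclockwise contour ⇒ F(ω) = +2πi·ΣRes):
  Res_{z = 9 i} g(z) = \frac{7 i \left(9 \omega - 1\right) e^{9 \omega}}{2916} (pole of order 2)
  F(ω) = 2πi·ΣRes = \frac{7 \pi \left(1 - 9 \omega\right) e^{9 \omega}}{1458}

Both cases combine into a single formula in |ω|:

F(ω) = \frac{7 \pi \left(9 \left|{\omega}\right| + 1\right) e^{- 9 \left|{\omega}\right|}}{1458}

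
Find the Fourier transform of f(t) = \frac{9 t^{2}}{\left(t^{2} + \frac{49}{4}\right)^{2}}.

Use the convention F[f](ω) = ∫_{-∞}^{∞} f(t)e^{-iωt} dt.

F(ω) = \frac{9 \pi \left(2 - 7 \left|{\omega}\right|\right) e^{- \frac{7 \left|{\omega}\right|}{2}}}{14}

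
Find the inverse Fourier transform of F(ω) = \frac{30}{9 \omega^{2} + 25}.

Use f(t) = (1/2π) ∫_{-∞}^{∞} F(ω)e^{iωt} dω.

f(t) = e^{- \frac{5 \left|{t}\right|}{3}}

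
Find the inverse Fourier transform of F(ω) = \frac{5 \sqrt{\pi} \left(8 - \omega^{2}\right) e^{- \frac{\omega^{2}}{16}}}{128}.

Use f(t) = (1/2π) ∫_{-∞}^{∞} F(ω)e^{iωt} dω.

f(t) = 5 t^{2} e^{- 4 t^{2}}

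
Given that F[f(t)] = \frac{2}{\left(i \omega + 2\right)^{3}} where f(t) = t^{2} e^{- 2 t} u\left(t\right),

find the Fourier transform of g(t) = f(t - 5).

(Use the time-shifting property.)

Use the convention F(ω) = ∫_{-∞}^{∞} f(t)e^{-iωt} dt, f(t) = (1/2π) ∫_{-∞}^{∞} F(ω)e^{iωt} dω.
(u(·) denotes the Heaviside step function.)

F[g](ω) = \frac{2 e^{- 5 i \omega}}{\left(i \omega + 2\right)^{3}}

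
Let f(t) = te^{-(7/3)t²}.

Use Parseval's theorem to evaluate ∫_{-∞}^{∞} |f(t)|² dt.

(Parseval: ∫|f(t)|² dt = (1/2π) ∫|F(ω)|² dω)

∫|f(t)|² dt = \frac{3 \sqrt{42} \sqrt{\pi}}{392}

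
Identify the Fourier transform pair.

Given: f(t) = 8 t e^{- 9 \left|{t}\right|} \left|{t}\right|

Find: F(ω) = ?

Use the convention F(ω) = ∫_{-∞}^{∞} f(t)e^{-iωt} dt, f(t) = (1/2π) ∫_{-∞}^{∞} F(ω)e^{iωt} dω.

F(ω) = \frac{32 i \omega \left(\omega^{2} - 243\right)}{\left(\omega^{2} + 81\right)^{3}}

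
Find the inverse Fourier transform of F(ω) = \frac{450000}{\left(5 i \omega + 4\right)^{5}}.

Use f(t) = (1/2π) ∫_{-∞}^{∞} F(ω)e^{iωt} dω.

f(t) = 6 t^{4} e^{- \frac{4 t}{5}} u\left(t\right)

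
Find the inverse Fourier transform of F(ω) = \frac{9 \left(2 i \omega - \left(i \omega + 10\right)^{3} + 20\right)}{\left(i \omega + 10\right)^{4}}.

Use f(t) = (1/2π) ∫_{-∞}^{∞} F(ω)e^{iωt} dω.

f(t) = 9 \left(t^{2} - 1\right) e^{- 10 t} u\left(t\right)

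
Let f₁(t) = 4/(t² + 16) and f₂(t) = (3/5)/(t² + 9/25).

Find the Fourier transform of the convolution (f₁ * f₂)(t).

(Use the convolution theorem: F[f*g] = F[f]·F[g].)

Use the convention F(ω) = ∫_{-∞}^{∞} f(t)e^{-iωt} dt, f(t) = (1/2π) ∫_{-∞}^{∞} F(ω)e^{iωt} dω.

F[f₁*f₂](ω) = \pi^{2} e^{- \frac{23 \left|{\omega}\right|}{5}}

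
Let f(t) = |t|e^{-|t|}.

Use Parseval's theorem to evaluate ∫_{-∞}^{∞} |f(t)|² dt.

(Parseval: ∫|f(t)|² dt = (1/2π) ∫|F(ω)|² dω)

∫|f(t)|² dt = \frac{1}{2}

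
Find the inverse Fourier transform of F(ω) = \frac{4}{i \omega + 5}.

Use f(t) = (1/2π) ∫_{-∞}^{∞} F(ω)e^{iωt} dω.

f(t) = 4 e^{- 5 t} u\left(t\right)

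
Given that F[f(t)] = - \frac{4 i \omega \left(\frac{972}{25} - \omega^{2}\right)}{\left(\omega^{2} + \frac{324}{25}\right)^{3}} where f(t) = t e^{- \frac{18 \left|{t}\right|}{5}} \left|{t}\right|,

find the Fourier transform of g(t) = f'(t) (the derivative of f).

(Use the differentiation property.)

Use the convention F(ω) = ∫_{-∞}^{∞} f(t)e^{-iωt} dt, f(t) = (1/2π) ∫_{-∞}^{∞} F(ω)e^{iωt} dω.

F[g](ω) = \frac{\omega^{2} \left(2430000 - 62500 \omega^{2}\right)}{\left(25 \omega^{2} + 324\right)^{3}}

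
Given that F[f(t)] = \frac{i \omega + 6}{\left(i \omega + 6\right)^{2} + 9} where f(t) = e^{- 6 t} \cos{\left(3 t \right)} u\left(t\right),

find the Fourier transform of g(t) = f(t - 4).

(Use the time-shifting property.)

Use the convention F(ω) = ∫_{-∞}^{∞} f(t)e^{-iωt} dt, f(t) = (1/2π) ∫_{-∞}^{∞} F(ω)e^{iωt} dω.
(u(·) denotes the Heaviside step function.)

F[g](ω) = \frac{\left(i \omega + 6\right) e^{- 4 i \omega}}{\left(i \omega + 6\right)^{2} + 9}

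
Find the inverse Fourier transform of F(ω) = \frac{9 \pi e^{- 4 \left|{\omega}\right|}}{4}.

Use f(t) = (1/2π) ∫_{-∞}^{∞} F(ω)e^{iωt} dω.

f(t) = \frac{9}{t^{2} + 16}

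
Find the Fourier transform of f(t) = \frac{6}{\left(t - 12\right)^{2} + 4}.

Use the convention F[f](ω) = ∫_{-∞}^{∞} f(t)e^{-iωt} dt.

F(ω) = 3 \pi e^{- 12 i \omega - 2 \left|{\omega}\right|}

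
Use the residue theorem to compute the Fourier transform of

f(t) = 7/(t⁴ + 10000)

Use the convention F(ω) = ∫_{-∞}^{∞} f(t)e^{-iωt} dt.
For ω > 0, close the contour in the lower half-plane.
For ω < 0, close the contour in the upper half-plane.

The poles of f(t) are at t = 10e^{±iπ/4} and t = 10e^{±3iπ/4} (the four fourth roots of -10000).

Let g(z) = f(z)e^{-iωz}; for large |z| the factor e^{-iωz} decays in the lower half-plane when ω > 0 and in the upper half-plane when ω < 0.

Case ω > 0 (lower half-plane, clockwise contour ⇒ F(ω) = -2πi·ΣRes):
  Res_{z = - 5 \sqrt{2} - 5 \sqrt{2} i} g(z) = \frac{7 \sqrt{2} i \left(1 - i\right) e^{5 \sqrt{2} \omega \left(-1 + i\right)}}{8000}
  Res_{z = 5 \sqrt{2} - 5 \sqrt{2} i} g(z) = \frac{7 \sqrt{2} i \left(1 + i\right) e^{- 5 \sqrt{2} \omega \left(1 + i\right)}}{8000}
  F(ω) = -2πi·ΣRes = \frac{7 \sqrt{2} \pi \left(1 - i\right) \left(e^{10 \sqrt{2} i \omega} + i\right) e^{- 5 \sqrt{2} \omega \left(1 + i\right)}}{4000} = \frac{7 \pi e^{- 5 \sqrt{2} \omega} \sin{\left(5 \sqrt{2} \omega + \frac{\pi}{4} \right)}}{1000}

Case ω < 0 (upper half-plane, counterclockwise contour ⇒ F(ω) = +2πi·ΣRes):
  Res_{z = 5 \sqrt{2} + 5 \sqrt{2} i} g(z) = \frac{7 \sqrt{2} i \left(-1 + i\right) e^{5 \sqrt{2} \omega \left(1 - i\right)}}{8000}
  Res_{z = - 5 \sqrt{2} + 5 \sqrt{2} i} g(z) = \frac{7 \sqrt{2} \left(1 - i\right) e^{5 \sqrt{2} \omega \left(1 + i\right)}}{8000}
  F(ω) = 2πi·ΣRes = - \frac{7 \sqrt{2} i \pi \left(i \left(1 - i\right) e^{5 \sqrt{2} \omega \left(1 - i\right)} - \left(1 - i\right) e^{5 \sqrt{2} \omega \left(1 + i\right)}\right)}{4000} = \frac{7 \pi e^{5 \sqrt{2} \omega} \cos{\left(5 \sqrt{2} \omega + \frac{\pi}{4} \right)}}{1000}

Both cases combine into a single formula in |ω|:

F(ω) = \frac{7 \pi e^{- 5 \sqrt{2} \left|{\omega}\right|} \sin{\left(5 \sqrt{2} \left|{\omega}\right| + \frac{\pi}{4} \right)}}{1000}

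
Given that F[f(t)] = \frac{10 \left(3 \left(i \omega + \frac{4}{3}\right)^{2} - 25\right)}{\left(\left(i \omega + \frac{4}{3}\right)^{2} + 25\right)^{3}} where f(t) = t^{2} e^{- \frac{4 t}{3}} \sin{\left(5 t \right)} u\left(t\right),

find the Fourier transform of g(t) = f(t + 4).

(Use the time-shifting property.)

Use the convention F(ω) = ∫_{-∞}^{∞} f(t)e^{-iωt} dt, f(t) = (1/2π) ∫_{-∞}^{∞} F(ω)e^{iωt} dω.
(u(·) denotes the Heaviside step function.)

F[g](ω) = \frac{2430 \left(\left(3 i \omega + 4\right)^{2} - 75\right) e^{4 i \omega}}{\left(\left(3 i \omega + 4\right)^{2} + 225\right)^{3}}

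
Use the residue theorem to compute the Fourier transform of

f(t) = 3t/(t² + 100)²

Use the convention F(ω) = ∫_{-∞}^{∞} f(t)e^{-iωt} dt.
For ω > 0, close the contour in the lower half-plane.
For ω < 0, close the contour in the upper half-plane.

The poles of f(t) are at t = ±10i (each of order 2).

Let g(z) = f(z)e^{-iωz}; for large |z| the factor e^{-iωz} decays in the lower half-plane when ω > 0 and in the upper half-plane when ω < 0.

Case ω > 0 (lower half-plane, clockwise contour ⇒ F(ω) = -2πi·ΣRes):
  Res_{z = - 10 i} g(z) = \frac{3 \omega e^{- 10 \omega}}{40} (pole of order 2)
  F(ω) = -2πi·ΣRes = - \frac{3 i \pi \omega e^{- 10 \omega}}{20}

Case ω < 0 (upper half-plane, counterclockwise contour ⇒ F(ω) = +2πi·ΣRes):
  Res_{z = 10 i} g(z) = - \frac{3 \omega e^{10 \omega}}{40} (pole of order 2)
  F(ω) = 2πi·ΣRes = - \frac{3 i \pi \omega e^{10 \omega}}{20}

Both cases combine into a single formula in |ω|:

F(ω) = - \frac{3 i \pi \omega e^{- 10 \left|{\omega}\right|}}{20}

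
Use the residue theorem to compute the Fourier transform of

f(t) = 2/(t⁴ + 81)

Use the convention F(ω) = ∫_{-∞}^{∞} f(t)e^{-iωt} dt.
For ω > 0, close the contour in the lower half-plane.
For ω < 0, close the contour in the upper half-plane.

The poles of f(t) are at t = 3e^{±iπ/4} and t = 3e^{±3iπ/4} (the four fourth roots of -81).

Let g(z) = f(z)e^{-iωz}; for large |z| the factor e^{-iωz} decays in the lower half-plane when ω > 0 and in the upper half-plane when ω < 0.

Case ω > 0 (lower half-plane, clockwise contour ⇒ F(ω) = -2πi·ΣRes):
  Res_{z = - \frac{3 \sqrt{2}}{2} - \frac{3 \sqrt{2} i}{2}} g(z) = \frac{\sqrt{2} i \left(1 - i\right) e^{\frac{3 \sqrt{2} \omega \left(-1 + i\right)}{2}}}{108}
  Res_{z = \frac{3 \sqrt{2}}{2} - \frac{3 \sqrt{2} i}{2}} g(z) = \frac{\sqrt{2} i \left(1 + i\right) e^{- \frac{3 \sqrt{2} \omega \left(1 + i\right)}{2}}}{108}
  F(ω) = -2πi·ΣRes = \frac{\sqrt{2} \pi \left(1 - i\right) \left(e^{3 \sqrt{2} i \omega} + i\right) e^{- \frac{3 \sqrt{2} \omega \left(1 + i\right)}{2}}}{54} = \frac{2 \pi e^{- \frac{3 \sqrt{2} \omega}{2}} \sin{\left(\frac{3 \sqrt{2} \omega}{2} + \frac{\pi}{4} \right)}}{27}

Case ω < 0 (upper half-plane, counterclockwise contour ⇒ F(ω) = +2πi·ΣRes):
  Res_{z = \frac{3 \sqrt{2}}{2} + \frac{3 \sqrt{2} i}{2}} g(z) = \frac{\sqrt{2} i \left(-1 + i\right) e^{\frac{3 \sqrt{2} \omega \left(1 - i\right)}{2}}}{108}
  Res_{z = - \frac{3 \sqrt{2}}{2} + \frac{3 \sqrt{2} i}{2}} g(z) = \frac{\sqrt{2} \left(1 - i\right) e^{\frac{3 \sqrt{2} \omega \left(1 + i\right)}{2}}}{108}
  F(ω) = 2πi·ΣRes = - \frac{\sqrt{2} i \pi \left(i \left(1 - i\right) e^{\frac{3 \sqrt{2} \omega \left(1 - i\right)}{2}} - \left(1 - i\right) e^{\frac{3 \sqrt{2} \omega \left(1 + i\right)}{2}}\right)}{54} = \frac{2 \pi e^{\frac{3 \sqrt{2} \omega}{2}} \cos{\left(\frac{3 \sqrt{2} \omega}{2} + \frac{\pi}{4} \right)}}{27}

Both cases combine into a single formula in |ω|:

F(ω) = \frac{2 \pi e^{- \frac{3 \sqrt{2} \left|{\omega}\right|}{2}} \sin{\left(\frac{3 \sqrt{2} \left|{\omega}\right|}{2} + \frac{\pi}{4} \right)}}{27}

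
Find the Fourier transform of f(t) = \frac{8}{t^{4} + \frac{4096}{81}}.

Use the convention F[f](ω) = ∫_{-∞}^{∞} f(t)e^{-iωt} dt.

F(ω) = \frac{27 \pi e^{- \frac{4 \sqrt{2} \left|{\omega}\right|}{3}} \sin{\left(\frac{4 \sqrt{2} \left|{\omega}\right|}{3} + \frac{\pi}{4} \right)}}{64}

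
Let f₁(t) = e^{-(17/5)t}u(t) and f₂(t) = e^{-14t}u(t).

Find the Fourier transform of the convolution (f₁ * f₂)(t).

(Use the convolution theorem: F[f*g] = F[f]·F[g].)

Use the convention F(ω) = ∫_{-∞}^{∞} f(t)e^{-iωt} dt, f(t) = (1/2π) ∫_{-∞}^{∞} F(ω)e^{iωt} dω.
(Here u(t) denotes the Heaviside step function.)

F[f₁*f₂](ω) = \frac{5}{\left(i \omega + 14\right) \left(5 i \omega + 17\right)}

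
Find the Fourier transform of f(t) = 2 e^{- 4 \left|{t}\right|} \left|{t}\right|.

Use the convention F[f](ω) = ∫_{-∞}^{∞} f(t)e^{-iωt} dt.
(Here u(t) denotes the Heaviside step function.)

F(ω) = \frac{4 \left(16 - \omega^{2}\right)}{\left(\omega^{2} + 16\right)^{2}}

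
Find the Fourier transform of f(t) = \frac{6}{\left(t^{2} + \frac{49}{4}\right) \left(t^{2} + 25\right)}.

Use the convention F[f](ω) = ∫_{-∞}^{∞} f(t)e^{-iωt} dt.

F(ω) = - \frac{8 \pi e^{- 5 \left|{\omega}\right|}}{85} + \frac{16 \pi e^{- \frac{7 \left|{\omega}\right|}{2}}}{119}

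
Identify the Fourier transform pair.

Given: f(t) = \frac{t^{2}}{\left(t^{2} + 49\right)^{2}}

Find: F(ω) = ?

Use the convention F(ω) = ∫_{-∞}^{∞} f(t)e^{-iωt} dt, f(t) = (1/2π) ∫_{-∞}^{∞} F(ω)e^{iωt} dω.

F(ω) = \frac{\pi \left(1 - 7 \left|{\omega}\right|\right) e^{- 7 \left|{\omega}\right|}}{14}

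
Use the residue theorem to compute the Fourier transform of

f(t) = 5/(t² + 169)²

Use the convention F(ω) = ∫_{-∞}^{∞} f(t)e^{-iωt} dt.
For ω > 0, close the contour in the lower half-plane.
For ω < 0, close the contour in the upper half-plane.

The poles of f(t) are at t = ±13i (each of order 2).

Let g(z) = f(z)e^{-iωz}; for large |z| the factor e^{-iωz} decays in the lower half-plane when ω > 0 and in the upper half-plane when ω < 0.

Case ω > 0 (lower half-plane, clockwise contour ⇒ F(ω) = -2πi·ΣRes):
  Res_{z = - 13 i} g(z) = \frac{5 i \left(13 \omega + 1\right) e^{- 13 \omega}}{8788} (pole of order 2)
  F(ω) = -2πi·ΣRes = \frac{5 \pi \left(13 \omega + 1\right) e^{- 13 \omega}}{4394}

Case ω < 0 (upper half-plane, counterclockwise contour ⇒ F(ω) = +2πi·ΣRes):
  Res_{z = 13 i} g(z) = \frac{5 i \left(13 \omega - 1\right) e^{13 \omega}}{8788} (pole of order 2)
  F(ω) = 2πi·ΣRes = \frac{5 \pi \left(1 - 13 \omega\right) e^{13 \omega}}{4394}

Both cases combine into a single formula in |ω|:

F(ω) = \frac{5 \pi \left(13 \left|{\omega}\right| + 1\right) e^{- 13 \left|{\omega}\right|}}{4394}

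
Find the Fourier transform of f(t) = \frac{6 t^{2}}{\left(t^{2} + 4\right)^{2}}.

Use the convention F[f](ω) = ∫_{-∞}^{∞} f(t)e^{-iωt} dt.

F(ω) = \frac{3 \pi \left(1 - 2 \left|{\omega}\right|\right) e^{- 2 \left|{\omega}\right|}}{2}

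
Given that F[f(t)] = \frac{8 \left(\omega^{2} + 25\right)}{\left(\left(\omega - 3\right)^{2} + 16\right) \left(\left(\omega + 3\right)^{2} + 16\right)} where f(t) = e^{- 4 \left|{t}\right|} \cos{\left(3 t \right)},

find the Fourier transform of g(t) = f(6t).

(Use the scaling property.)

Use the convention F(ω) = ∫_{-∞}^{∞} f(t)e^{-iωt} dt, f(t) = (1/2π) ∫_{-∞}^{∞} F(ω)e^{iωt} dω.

F[g](ω) = \frac{48 \left(\omega^{2} + 900\right)}{\omega^{4} + 504 \omega^{2} + 810000}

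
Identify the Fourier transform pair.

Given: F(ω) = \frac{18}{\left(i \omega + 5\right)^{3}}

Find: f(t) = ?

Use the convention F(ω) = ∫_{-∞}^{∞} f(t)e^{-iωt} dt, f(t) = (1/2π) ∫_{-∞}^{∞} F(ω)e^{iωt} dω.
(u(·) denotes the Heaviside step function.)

f(t) = 9 t^{2} e^{- 5 t} u\left(t\right)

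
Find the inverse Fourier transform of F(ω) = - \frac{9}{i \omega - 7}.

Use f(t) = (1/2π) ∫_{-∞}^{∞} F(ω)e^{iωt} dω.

f(t) = 9 e^{7 t} u\left(- t\right)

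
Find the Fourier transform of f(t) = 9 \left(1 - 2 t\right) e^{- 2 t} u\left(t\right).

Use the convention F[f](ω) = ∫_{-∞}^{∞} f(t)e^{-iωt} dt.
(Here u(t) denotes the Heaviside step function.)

F(ω) = \frac{9 i \omega}{- \omega^{2} + 4 i \omega + 4}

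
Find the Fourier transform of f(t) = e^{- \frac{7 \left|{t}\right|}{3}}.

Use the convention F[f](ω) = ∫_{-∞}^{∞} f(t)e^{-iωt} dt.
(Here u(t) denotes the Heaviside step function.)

F(ω) = \frac{42}{9 \omega^{2} + 49}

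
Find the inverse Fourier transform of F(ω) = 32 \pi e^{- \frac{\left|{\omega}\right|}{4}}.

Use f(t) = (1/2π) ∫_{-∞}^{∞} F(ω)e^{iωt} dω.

f(t) = \frac{8}{t^{2} + \frac{1}{16}}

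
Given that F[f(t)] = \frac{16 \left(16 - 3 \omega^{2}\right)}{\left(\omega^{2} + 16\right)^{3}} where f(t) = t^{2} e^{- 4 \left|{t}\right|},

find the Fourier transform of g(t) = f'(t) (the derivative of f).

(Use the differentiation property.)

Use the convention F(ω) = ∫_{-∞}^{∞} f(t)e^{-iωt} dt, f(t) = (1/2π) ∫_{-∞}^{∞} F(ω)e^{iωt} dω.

F[g](ω) = - \frac{16 i \omega \left(3 \omega^{2} - 16\right)}{\left(\omega^{2} + 16\right)^{3}}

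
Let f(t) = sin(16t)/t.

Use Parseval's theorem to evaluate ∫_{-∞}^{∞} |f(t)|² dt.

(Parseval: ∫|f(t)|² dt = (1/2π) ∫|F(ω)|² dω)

∫|f(t)|² dt = 16 \pi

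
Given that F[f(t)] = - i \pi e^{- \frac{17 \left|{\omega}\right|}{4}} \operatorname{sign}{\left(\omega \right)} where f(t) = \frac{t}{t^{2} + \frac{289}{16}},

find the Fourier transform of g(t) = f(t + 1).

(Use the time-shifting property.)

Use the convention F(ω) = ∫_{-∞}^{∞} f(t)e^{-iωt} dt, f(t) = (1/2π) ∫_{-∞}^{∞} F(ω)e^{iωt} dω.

F[g](ω) = - i \pi e^{i \omega} e^{- \frac{17 \left|{\omega}\right|}{4}} \operatorname{sign}{\left(\omega \right)}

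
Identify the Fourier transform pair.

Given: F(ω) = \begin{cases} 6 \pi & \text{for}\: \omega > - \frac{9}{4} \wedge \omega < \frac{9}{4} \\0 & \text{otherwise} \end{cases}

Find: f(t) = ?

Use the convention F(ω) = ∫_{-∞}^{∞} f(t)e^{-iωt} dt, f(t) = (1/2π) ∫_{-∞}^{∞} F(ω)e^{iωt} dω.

f(t) = \frac{6 \sin{\left(\frac{9 t}{4} \right)}}{t}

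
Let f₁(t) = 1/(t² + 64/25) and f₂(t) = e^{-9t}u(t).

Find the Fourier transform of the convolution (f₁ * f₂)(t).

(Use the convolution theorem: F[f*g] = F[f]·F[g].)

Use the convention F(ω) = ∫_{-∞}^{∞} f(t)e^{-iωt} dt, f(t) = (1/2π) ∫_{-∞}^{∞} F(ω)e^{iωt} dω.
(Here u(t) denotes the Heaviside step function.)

F[f₁*f₂](ω) = \frac{5 \pi e^{- \frac{8 \left|{\omega}\right|}{5}}}{8 \left(i \omega + 9\right)}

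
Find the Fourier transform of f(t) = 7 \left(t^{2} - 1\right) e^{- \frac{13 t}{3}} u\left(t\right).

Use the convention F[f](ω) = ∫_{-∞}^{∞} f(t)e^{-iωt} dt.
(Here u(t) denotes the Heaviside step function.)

F(ω) = \frac{21 \left(54 i \omega - \left(3 i \omega + 13\right)^{3} + 234\right)}{\left(3 i \omega + 13\right)^{4}}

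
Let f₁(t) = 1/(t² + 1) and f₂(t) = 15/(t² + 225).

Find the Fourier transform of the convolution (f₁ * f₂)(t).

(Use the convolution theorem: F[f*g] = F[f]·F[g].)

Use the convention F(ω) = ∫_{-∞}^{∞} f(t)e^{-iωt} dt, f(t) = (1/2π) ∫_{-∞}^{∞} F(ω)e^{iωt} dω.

F[f₁*f₂](ω) = \pi^{2} e^{- 16 \left|{\omega}\right|}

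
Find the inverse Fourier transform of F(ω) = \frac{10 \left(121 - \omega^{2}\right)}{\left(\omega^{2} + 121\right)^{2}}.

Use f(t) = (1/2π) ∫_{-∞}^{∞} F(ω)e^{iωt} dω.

f(t) = 5 e^{- 11 \left|{t}\right|} \left|{t}\right|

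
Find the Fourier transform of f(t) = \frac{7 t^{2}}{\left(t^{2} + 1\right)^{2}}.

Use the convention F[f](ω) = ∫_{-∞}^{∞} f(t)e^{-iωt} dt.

F(ω) = \frac{7 \pi \left(1 - \left|{\omega}\right|\right) e^{- \left|{\omega}\right|}}{2}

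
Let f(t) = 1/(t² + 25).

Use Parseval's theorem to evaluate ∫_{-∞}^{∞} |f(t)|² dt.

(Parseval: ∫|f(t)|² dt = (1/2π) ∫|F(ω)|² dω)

∫|f(t)|² dt = \frac{\pi}{250}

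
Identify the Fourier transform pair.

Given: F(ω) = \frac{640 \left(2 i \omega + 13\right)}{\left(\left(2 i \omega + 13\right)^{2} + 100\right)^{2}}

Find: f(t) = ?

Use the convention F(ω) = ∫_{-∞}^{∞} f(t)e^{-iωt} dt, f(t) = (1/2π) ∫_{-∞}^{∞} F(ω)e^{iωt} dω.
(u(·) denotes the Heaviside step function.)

f(t) = 8 t e^{- \frac{13 t}{2}} \sin{\left(5 t \right)} u\left(t\right)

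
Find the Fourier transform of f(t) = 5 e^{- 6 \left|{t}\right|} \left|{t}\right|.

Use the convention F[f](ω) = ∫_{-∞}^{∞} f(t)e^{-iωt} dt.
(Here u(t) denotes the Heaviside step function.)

F(ω) = \frac{10 \left(36 - \omega^{2}\right)}{\left(\omega^{2} + 36\right)^{2}}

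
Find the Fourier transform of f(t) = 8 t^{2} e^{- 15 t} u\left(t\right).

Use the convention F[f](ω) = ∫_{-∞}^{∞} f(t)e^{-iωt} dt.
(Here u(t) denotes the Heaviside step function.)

F(ω) = \frac{16}{\left(i \omega + 15\right)^{3}}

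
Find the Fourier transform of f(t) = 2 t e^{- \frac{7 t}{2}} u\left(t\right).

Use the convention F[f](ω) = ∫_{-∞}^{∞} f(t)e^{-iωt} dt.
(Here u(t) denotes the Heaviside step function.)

F(ω) = \frac{8}{\left(2 i \omega + 7\right)^{2}}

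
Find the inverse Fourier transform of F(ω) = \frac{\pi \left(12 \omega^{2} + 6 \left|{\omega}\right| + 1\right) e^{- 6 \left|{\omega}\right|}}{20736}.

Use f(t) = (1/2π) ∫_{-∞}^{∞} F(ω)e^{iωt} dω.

f(t) = \frac{1}{\left(t^{2} + 36\right)^{3}}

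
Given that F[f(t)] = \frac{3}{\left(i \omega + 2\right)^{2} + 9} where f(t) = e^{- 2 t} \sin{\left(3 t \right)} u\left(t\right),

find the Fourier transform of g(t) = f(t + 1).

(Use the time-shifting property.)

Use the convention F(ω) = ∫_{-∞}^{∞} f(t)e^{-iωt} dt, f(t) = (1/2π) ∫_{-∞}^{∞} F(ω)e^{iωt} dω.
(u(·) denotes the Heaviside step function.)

F[g](ω) = \frac{3 e^{i \omega}}{\left(i \omega + 2\right)^{2} + 9}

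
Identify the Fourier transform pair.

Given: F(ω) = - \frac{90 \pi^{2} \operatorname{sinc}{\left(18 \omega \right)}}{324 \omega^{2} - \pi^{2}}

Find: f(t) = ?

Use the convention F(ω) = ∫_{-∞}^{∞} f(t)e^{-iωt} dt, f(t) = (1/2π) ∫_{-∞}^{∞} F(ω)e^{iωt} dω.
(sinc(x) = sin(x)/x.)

f(t) = 5 \left(\begin{cases} \frac{\cos{\left(\frac{\pi t}{18} \right)}}{2} + \frac{1}{2} & \text{for}\: \left|{t}\right| < 18 \\0 & \text{otherwise} \end{cases}\right)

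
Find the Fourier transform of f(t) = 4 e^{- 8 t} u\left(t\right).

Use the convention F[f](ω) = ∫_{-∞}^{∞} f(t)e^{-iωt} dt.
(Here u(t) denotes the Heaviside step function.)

F(ω) = \frac{4}{i \omega + 8}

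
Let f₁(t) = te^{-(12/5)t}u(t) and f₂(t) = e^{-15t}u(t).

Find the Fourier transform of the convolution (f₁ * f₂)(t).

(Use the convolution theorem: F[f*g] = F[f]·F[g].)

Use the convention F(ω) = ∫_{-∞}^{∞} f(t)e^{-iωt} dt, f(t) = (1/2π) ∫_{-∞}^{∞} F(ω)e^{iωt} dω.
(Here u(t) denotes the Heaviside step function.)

F[f₁*f₂](ω) = \frac{25}{\left(i \omega + 15\right) \left(5 i \omega + 12\right)^{2}}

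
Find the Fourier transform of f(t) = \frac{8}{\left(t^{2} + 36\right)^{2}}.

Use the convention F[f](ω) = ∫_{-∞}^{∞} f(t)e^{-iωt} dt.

F(ω) = \frac{\pi \left(6 \left|{\omega}\right| + 1\right) e^{- 6 \left|{\omega}\right|}}{54}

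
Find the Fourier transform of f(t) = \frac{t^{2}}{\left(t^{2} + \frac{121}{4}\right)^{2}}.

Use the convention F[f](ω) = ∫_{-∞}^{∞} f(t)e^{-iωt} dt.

F(ω) = \frac{\pi \left(2 - 11 \left|{\omega}\right|\right) e^{- \frac{11 \left|{\omega}\right|}{2}}}{22}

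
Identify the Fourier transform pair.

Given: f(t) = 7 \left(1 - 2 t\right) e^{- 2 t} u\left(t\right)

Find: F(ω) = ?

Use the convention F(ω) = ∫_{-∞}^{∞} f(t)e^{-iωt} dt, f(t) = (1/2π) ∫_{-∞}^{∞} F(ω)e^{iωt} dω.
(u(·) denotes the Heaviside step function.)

F(ω) = \frac{7 i \omega}{- \omega^{2} + 4 i \omega + 4}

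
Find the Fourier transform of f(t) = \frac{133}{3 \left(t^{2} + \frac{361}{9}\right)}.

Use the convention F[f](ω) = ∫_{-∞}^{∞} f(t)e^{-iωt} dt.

F(ω) = 7 \pi e^{- \frac{19 \left|{\omega}\right|}{3}}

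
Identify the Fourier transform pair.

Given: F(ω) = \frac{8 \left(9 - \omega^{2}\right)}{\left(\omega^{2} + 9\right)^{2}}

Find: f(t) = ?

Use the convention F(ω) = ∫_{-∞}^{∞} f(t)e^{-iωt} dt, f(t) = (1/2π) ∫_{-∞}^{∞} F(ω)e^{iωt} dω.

f(t) = 4 e^{- 3 \left|{t}\right|} \left|{t}\right|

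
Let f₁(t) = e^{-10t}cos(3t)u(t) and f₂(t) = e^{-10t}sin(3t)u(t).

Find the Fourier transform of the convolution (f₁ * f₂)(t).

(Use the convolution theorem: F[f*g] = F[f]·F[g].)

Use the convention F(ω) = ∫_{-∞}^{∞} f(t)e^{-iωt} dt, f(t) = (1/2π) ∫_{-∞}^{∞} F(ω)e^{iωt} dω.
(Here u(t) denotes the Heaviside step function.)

F[f₁*f₂](ω) = \frac{3 \left(i \omega + 10\right)}{\left(\left(i \omega + 10\right)^{2} + 9\right)^{2}}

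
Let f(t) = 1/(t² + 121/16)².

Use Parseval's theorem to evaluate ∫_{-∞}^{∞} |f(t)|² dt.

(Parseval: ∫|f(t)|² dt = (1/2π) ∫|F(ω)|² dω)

∫|f(t)|² dt = \frac{5120 \pi}{19487171}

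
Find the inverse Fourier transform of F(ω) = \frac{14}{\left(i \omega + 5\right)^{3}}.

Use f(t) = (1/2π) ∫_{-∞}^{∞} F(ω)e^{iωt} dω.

f(t) = 7 t^{2} e^{- 5 t} u\left(t\right)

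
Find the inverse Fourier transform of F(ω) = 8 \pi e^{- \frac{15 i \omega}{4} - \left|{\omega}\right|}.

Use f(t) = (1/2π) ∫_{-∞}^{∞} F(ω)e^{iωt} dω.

f(t) = \frac{8}{\left(t - \frac{15}{4}\right)^{2} + 1}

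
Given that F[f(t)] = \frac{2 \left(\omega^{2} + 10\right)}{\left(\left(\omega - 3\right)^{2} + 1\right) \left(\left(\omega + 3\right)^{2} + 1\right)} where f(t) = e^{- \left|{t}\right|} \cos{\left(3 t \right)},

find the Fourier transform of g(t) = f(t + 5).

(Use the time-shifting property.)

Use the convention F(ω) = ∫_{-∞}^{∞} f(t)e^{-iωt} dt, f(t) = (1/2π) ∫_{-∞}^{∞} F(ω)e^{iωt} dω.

F[g](ω) = \frac{2 \left(\omega^{2} + 10\right) e^{5 i \omega}}{\omega^{4} - 16 \omega^{2} + 100}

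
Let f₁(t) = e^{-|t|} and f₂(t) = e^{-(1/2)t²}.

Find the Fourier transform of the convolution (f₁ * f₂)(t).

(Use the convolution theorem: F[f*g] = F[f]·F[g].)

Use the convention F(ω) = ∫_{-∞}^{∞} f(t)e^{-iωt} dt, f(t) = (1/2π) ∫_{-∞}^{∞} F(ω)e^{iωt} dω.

F[f₁*f₂](ω) = \frac{2 \sqrt{2} \sqrt{\pi} e^{- \frac{\omega^{2}}{2}}}{\omega^{2} + 1}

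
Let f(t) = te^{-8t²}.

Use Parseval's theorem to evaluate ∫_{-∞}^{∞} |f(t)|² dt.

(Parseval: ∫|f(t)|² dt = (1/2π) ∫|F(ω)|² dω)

∫|f(t)|² dt = \frac{\sqrt{\pi}}{128}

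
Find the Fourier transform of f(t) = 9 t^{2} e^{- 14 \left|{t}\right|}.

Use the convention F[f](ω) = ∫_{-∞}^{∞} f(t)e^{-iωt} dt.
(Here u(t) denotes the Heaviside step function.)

F(ω) = \frac{504 \left(196 - 3 \omega^{2}\right)}{\left(\omega^{2} + 196\right)^{3}}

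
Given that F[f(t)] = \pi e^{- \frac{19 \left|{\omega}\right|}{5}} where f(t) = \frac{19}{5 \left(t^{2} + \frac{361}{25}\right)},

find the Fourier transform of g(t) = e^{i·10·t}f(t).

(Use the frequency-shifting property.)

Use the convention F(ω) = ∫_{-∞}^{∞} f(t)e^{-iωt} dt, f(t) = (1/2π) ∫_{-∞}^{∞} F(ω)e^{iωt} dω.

F[g](ω) = \pi e^{- \frac{19 \left|{\omega - 10}\right|}{5}}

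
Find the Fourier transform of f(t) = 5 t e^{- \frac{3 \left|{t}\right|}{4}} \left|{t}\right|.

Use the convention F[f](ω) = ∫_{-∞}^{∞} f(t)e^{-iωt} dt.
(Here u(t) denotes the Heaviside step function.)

F(ω) = \frac{5120 i \omega \left(16 \omega^{2} - 27\right)}{\left(16 \omega^{2} + 9\right)^{3}}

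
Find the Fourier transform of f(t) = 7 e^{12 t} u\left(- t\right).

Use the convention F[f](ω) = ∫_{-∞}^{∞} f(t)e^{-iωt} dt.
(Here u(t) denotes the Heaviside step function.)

F(ω) = - \frac{7}{i \omega - 12}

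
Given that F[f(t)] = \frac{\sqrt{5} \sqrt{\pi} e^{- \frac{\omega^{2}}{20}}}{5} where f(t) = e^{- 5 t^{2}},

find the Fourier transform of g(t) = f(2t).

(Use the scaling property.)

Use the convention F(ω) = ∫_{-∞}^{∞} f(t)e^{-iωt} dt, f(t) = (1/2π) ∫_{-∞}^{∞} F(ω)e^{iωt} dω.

F[g](ω) = \frac{\sqrt{5} \sqrt{\pi} e^{- \frac{\omega^{2}}{80}}}{10}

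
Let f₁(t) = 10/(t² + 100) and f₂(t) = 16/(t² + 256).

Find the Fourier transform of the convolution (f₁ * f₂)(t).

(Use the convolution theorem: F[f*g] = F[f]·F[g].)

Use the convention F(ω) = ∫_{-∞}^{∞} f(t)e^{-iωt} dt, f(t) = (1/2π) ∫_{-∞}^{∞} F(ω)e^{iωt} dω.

F[f₁*f₂](ω) = \pi^{2} e^{- 26 \left|{\omega}\right|}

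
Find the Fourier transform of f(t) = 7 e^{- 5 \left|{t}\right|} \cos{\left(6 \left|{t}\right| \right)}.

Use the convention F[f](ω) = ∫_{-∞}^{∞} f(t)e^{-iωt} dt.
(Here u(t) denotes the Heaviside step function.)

F(ω) = \frac{70 \left(\omega^{2} + 61\right)}{\omega^{4} - 22 \omega^{2} + 3721}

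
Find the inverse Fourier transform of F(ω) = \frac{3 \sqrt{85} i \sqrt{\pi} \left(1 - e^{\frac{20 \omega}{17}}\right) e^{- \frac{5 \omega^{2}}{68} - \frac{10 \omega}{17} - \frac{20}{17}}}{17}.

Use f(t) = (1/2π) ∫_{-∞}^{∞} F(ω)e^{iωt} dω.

f(t) = 6 e^{- \frac{17 t^{2}}{5}} \sin{\left(4 t \right)}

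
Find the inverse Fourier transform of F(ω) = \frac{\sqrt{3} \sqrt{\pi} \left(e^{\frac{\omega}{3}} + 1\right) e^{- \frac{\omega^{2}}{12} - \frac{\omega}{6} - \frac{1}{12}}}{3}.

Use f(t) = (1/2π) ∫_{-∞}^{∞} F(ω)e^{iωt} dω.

f(t) = 2 e^{- 3 t^{2}} \cos{\left(t \right)}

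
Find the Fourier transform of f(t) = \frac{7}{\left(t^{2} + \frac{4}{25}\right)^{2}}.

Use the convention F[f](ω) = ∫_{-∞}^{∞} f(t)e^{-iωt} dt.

F(ω) = \frac{175 \pi \left(2 \left|{\omega}\right| + 5\right) e^{- \frac{2 \left|{\omega}\right|}{5}}}{16}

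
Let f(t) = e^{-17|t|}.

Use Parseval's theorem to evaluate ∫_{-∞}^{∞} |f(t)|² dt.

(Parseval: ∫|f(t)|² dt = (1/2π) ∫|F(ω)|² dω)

∫|f(t)|² dt = \frac{1}{17}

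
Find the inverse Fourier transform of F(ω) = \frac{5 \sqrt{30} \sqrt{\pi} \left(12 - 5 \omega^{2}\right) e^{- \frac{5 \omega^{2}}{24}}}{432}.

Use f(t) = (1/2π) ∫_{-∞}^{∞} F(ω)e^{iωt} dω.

f(t) = 2 t^{2} e^{- \frac{6 t^{2}}{5}}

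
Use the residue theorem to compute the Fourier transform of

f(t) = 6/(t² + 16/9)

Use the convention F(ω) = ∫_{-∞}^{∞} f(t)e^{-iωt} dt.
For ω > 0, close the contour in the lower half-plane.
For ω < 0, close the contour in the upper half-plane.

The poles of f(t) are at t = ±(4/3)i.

Let g(z) = f(z)e^{-iωz}; for large |z| the factor e^{-iωz} decays in the lower half-plane when ω > 0 and in the upper half-plane when ω < 0.

Case ω > 0 (lower half-plane, clockwise contour ⇒ F(ω) = -2πi·ΣRes):
  Res_{z = - \frac{4 i}{3}} g(z) = \frac{9 i e^{- \frac{4 \omega}{3}}}{4}
  F(ω) = -2πi·ΣRes = \frac{9 \pi e^{- \frac{4 \omega}{3}}}{2}

Case ω < 0 (upper half-plane, counterclockwise contour ⇒ F(ω) = +2πi·ΣRes):
  Res_{z = \frac{4 i}{3}} g(z) = - \frac{9 i e^{\frac{4 \omega}{3}}}{4}
  F(ω) = 2πi·ΣRes = \frac{9 \pi e^{\frac{4 \omega}{3}}}{2}

Both cases combine into a single formula in |ω|:

F(ω) = \frac{9 \pi e^{- \frac{4 \left|{\omega}\right|}{3}}}{2}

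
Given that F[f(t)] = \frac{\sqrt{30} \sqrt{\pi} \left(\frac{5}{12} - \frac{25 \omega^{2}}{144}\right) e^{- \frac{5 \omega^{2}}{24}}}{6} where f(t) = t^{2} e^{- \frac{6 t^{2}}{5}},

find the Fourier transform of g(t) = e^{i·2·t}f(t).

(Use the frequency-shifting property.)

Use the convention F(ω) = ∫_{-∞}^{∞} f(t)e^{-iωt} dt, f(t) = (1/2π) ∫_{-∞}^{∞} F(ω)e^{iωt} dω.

F[g](ω) = \frac{5 \sqrt{30} \sqrt{\pi} \left(12 - 5 \left(\omega - 2\right)^{2}\right) e^{- \frac{5 \left(\omega - 2\right)^{2}}{24}}}{864}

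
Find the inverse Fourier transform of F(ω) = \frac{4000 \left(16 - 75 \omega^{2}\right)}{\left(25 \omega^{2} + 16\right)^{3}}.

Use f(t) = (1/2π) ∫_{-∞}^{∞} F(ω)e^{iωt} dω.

f(t) = 2 t^{2} e^{- \frac{4 \left|{t}\right|}{5}}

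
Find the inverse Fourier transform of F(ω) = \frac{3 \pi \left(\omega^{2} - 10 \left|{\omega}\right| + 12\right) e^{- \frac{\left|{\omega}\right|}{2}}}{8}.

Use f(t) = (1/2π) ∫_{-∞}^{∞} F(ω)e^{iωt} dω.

f(t) = \frac{6 t^{4}}{\left(t^{2} + \frac{1}{4}\right)^{3}}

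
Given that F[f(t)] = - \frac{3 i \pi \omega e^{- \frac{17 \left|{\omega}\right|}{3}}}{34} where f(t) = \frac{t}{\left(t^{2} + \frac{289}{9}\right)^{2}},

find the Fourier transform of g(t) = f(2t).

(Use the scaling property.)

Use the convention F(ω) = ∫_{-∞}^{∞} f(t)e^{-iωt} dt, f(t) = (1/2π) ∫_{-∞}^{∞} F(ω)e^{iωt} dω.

F[g](ω) = - \frac{3 i \pi \omega e^{- \frac{17 \left|{\omega}\right|}{6}}}{136}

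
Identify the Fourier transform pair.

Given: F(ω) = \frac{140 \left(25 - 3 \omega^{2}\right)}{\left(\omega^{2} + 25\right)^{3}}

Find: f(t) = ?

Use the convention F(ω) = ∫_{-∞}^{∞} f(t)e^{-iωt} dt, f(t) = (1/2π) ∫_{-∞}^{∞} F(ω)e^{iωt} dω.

f(t) = 7 t^{2} e^{- 5 \left|{t}\right|}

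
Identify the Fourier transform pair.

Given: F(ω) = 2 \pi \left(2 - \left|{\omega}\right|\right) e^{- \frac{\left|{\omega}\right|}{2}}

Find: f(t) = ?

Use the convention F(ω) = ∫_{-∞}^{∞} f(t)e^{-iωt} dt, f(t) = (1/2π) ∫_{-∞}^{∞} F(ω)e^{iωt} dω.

f(t) = \frac{4 t^{2}}{\left(t^{2} + \frac{1}{4}\right)^{2}}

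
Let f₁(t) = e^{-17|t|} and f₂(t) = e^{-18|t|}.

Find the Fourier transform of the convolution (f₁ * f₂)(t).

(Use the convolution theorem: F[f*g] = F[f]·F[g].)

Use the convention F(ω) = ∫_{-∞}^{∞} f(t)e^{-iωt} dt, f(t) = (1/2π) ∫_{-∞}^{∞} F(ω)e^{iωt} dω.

F[f₁*f₂](ω) = \frac{1224}{\left(\omega^{2} + 289\right) \left(\omega^{2} + 324\right)}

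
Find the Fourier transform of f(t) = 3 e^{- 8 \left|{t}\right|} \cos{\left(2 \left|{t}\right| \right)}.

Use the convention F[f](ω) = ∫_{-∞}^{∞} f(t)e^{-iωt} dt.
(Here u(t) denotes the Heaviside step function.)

F(ω) = \frac{48 \left(\omega^{2} + 68\right)}{\omega^{4} + 120 \omega^{2} + 4624}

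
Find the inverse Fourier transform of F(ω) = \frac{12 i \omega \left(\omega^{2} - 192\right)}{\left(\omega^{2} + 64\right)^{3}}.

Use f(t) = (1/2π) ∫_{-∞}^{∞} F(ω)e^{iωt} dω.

f(t) = 3 t e^{- 8 \left|{t}\right|} \left|{t}\right|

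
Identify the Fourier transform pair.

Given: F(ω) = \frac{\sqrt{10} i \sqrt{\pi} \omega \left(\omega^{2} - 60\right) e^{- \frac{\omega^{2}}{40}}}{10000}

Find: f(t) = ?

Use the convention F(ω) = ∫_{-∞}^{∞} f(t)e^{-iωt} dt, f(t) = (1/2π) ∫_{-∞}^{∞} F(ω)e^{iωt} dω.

f(t) = 8 t^{3} e^{- 10 t^{2}}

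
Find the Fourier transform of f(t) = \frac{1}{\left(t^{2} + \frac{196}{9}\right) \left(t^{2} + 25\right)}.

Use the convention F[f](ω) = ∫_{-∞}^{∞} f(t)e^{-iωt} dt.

F(ω) = - \frac{9 \pi e^{- 5 \left|{\omega}\right|}}{145} + \frac{27 \pi e^{- \frac{14 \left|{\omega}\right|}{3}}}{406}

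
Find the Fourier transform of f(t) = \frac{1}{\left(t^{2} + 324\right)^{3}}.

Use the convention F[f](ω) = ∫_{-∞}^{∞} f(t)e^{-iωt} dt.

F(ω) = \frac{\pi \left(108 \omega^{2} + 18 \left|{\omega}\right| + 1\right) e^{- 18 \left|{\omega}\right|}}{5038848}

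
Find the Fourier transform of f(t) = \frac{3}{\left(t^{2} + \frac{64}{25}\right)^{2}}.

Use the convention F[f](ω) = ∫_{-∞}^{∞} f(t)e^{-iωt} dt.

F(ω) = \frac{75 \pi \left(8 \left|{\omega}\right| + 5\right) e^{- \frac{8 \left|{\omega}\right|}{5}}}{1024}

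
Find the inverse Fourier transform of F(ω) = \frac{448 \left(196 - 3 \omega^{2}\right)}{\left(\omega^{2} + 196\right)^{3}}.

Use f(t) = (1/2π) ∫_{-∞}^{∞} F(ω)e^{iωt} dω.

f(t) = 8 t^{2} e^{- 14 \left|{t}\right|}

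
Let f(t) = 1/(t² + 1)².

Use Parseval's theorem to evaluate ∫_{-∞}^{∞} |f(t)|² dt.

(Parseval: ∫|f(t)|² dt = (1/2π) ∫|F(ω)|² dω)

∫|f(t)|² dt = \frac{5 \pi}{16}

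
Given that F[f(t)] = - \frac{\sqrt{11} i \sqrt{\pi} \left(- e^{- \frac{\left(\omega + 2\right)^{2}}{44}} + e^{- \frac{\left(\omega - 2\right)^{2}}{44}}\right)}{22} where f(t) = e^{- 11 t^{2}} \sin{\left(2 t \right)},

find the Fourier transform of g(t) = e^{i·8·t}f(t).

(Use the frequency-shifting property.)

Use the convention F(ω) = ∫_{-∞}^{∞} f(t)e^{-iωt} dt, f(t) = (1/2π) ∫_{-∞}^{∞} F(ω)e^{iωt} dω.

F[g](ω) = \frac{\sqrt{11} i \sqrt{\pi} \left(- e^{\frac{2 \omega}{11}} + e^{\frac{16}{11}}\right) e^{- \frac{\omega^{2}}{44} + \frac{3 \omega}{11} - \frac{25}{11}}}{22}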